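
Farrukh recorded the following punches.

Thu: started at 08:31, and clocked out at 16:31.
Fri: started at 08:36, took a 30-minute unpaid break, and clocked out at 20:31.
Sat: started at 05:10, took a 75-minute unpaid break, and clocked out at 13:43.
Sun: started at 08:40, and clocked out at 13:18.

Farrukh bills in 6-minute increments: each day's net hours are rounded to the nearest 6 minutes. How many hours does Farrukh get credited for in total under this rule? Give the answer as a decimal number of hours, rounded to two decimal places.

31.30 hours

Thu: 08:31–16:31 = 8 h 0 min → rounds to 8 h 0 min
Fri: 08:36–20:31 = 11 h 55 min − 30 min = 11 h 25 min → rounds to 11 h 24 min
Sat: 05:10–13:43 = 8 h 33 min − 75 min = 7 h 18 min → rounds to 7 h 18 min
Sun: 08:40–13:18 = 4 h 38 min → rounds to 4 h 36 min
Total credited: 31 h 18 min.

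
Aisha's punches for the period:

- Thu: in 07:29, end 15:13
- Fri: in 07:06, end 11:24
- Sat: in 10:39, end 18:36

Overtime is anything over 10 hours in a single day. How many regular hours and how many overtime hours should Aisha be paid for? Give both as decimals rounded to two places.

Thu: 07:29–15:13 = 7 h 44 min
Fri: 07:06–11:24 = 4 h 18 min
Sat: 10:39–18:36 = 7 h 57 min
Thu reg 7 h 44 min / OT 0 h 0 min; Fri reg 4 h 18 min / OT 0 h 0 min; Sat reg 7 h 57 min / OT 0 h 0 min.
Totals: regular 19 h 59 min, overtime 0 h 0 min.

Regular 19.98 hours, overtime 0.00 hours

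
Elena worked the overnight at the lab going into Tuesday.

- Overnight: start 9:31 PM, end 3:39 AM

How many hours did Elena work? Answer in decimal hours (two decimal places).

6.13 hours

Overnight: 9:31 PM → midnight = 2 h 29 min; midnight → 3:39 AM = 3 h 39 min; span 6 h 8 min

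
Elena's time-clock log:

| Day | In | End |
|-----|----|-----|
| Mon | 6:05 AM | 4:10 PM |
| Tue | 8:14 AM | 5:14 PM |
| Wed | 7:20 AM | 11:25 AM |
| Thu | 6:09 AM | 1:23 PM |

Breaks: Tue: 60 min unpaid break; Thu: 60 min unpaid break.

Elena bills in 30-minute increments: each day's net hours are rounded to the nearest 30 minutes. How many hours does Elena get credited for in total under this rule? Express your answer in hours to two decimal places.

28.00 hours

Mon: 6:05 AM–4:10 PM = 10 h 5 min → rounds to 10 h 0 min
Tue: 8:14 AM–5:14 PM = 9 h 0 min − 60 min = 8 h 0 min → rounds to 8 h 0 min
Wed: 7:20 AM–11:25 AM = 4 h 5 min → rounds to 4 h 0 min
Thu: 6:09 AM–1:23 PM = 7 h 14 min − 60 min = 6 h 14 min → rounds to 6 h 0 min
Total credited: 28 h 0 min.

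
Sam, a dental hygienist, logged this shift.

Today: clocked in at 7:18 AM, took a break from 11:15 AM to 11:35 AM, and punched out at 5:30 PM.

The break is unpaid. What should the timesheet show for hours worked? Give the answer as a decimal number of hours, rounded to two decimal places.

9.87 hours

Today: 7:18 AM–5:30 PM = 10 h 12 min; less 20 min break → 9 h 52 min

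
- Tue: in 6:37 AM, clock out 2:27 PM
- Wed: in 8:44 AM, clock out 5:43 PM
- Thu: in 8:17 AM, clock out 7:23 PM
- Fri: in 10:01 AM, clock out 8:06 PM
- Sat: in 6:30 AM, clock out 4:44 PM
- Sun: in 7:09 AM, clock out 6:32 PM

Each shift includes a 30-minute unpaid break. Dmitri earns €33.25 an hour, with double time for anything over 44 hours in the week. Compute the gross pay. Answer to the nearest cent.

Tue: 6:37 AM–2:27 PM = 7 h 50 min; less 30 min break → 7 h 20 min
Wed: 8:44 AM–5:43 PM = 8 h 59 min; less 30 min break → 8 h 29 min
Thu: 8:17 AM–7:23 PM = 11 h 6 min; less 30 min break → 10 h 36 min
Fri: 10:01 AM–8:06 PM = 10 h 5 min; less 30 min break → 9 h 35 min
Sat: 6:30 AM–4:44 PM = 10 h 14 min; less 30 min break → 9 h 44 min
Sun: 7:09 AM–6:32 PM = 11 h 23 min; less 30 min break → 10 h 53 min
Total worked: 56 h 37 min = 3397 min.
Regular 44 h 0 min = 2640 min at €33.25/h; overtime 12 h 37 min = 757 min at €66.50/h.
Pay = (2640 × €33.25 + 757 × €66.50) ÷ 60 = €2302.01.

€2302.01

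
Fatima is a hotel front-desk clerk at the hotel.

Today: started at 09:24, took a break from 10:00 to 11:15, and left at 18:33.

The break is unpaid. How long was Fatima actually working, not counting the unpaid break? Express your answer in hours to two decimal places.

7.90 hours

Today: 09:24–18:33 = 9 h 9 min; less 75 min break → 7 h 54 min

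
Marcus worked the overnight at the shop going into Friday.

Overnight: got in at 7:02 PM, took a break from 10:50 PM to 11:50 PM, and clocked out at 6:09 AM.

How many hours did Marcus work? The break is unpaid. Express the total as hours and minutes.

Overnight: 7:02 PM → midnight = 4 h 58 min; midnight → 6:09 AM = 6 h 9 min; span 11 h 7 min; less 60 min break → 10 h 7 min

10 h 7 min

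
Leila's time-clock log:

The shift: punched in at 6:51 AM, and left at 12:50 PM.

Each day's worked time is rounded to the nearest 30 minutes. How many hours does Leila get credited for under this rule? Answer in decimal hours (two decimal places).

6.00 hours

The shift: 6:51 AM–12:50 PM = 5 h 59 min → rounds to 6 h 0 min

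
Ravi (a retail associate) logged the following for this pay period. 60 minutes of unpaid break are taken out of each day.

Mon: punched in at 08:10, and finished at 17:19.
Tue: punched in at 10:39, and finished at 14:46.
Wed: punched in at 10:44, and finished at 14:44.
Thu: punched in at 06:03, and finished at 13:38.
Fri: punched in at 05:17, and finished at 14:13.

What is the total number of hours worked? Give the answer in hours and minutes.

Mon: 08:10–17:19 = 9 h 9 min; less 60 min break → 8 h 9 min
Tue: 10:39–14:46 = 4 h 7 min; less 60 min break → 3 h 7 min
Wed: 10:44–14:44 = 4 h 0 min; less 60 min break → 3 h 0 min
Thu: 06:03–13:38 = 7 h 35 min; less 60 min break → 6 h 35 min
Fri: 05:17–14:13 = 8 h 56 min; less 60 min break → 7 h 56 min
Total: 8 h 9 min + 3 h 7 min + 3 h 0 min + 6 h 35 min + 7 h 56 min = 28 h 47 min.

28 h 47 min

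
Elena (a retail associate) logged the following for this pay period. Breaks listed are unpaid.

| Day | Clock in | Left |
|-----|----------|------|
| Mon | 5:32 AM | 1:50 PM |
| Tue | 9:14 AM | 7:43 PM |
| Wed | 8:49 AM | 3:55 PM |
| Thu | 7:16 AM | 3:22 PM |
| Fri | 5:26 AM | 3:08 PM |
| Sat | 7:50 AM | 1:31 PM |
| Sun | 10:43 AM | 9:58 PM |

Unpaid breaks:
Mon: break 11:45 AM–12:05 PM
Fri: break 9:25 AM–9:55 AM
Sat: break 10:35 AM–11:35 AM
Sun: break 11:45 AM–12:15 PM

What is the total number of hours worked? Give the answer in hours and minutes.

58 h 17 min

Mon: 5:32 AM–1:50 PM = 8 h 18 min; less 20 min break → 7 h 58 min
Tue: 9:14 AM–7:43 PM = 10 h 29 min
Wed: 8:49 AM–3:55 PM = 7 h 6 min
Thu: 7:16 AM–3:22 PM = 8 h 6 min
Fri: 5:26 AM–3:08 PM = 9 h 42 min; less 30 min break → 9 h 12 min
Sat: 7:50 AM–1:31 PM = 5 h 41 min; less 60 min break → 4 h 41 min
Sun: 10:43 AM–9:58 PM = 11 h 15 min; less 30 min break → 10 h 45 min
Total: 7 h 58 min + 10 h 29 min + 7 h 6 min + 8 h 6 min + 9 h 12 min + 4 h 41 min + 10 h 45 min = 58 h 17 min.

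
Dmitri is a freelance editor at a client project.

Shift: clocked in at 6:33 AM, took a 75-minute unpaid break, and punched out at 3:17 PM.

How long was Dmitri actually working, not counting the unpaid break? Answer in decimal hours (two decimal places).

7.48 hours

Shift: 6:33 AM–3:17 PM = 8 h 44 min; less 75 min break → 7 h 29 min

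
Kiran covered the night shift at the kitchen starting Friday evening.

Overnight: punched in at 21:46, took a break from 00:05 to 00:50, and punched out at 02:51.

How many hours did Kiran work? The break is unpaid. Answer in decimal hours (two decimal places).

Overnight: 21:46 → midnight = 2 h 14 min; midnight → 02:51 = 2 h 51 min; span 5 h 5 min; less 45 min break → 4 h 20 min

4.33 hours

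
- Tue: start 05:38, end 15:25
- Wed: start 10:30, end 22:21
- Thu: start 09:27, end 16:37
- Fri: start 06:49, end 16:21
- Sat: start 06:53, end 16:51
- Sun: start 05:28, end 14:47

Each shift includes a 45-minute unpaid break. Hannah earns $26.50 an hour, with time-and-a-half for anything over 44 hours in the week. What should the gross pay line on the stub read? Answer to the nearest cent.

Tue: 05:38–15:25 = 9 h 47 min; less 45 min break → 9 h 2 min
Wed: 10:30–22:21 = 11 h 51 min; less 45 min break → 11 h 6 min
Thu: 09:27–16:37 = 7 h 10 min; less 45 min break → 6 h 25 min
Fri: 06:49–16:21 = 9 h 32 min; less 45 min break → 8 h 47 min
Sat: 06:53–16:51 = 9 h 58 min; less 45 min break → 9 h 13 min
Sun: 05:28–14:47 = 9 h 19 min; less 45 min break → 8 h 34 min
Total worked: 53 h 7 min = 3187 min.
Regular 44 h 0 min = 2640 min at $26.50/h; overtime 9 h 7 min = 547 min at $39.75/h.
Pay = (2640 × $26.50 + 547 × $39.75) ÷ 60 = $1528.39.

$1528.39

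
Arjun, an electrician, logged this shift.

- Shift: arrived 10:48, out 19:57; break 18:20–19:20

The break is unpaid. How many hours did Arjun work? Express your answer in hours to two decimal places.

8.15 hours

Shift: 10:48–19:57 = 9 h 9 min; less 60 min break → 8 h 9 min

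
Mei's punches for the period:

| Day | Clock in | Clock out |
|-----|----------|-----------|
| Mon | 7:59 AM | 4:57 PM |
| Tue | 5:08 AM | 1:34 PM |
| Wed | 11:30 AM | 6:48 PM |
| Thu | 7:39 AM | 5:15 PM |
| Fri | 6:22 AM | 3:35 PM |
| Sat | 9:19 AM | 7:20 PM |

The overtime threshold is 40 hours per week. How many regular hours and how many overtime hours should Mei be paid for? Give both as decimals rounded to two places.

Regular 40.00 hours, overtime 13.53 hours

Mon: 7:59 AM–4:57 PM = 8 h 58 min
Tue: 5:08 AM–1:34 PM = 8 h 26 min
Wed: 11:30 AM–6:48 PM = 7 h 18 min
Thu: 7:39 AM–5:15 PM = 9 h 36 min
Fri: 6:22 AM–3:35 PM = 9 h 13 min
Sat: 9:19 AM–7:20 PM = 10 h 1 min
Total worked: 53 h 32 min = 53.53 h.
Threshold 40 h → overtime 13 h 32 min, regular 40 h 0 min.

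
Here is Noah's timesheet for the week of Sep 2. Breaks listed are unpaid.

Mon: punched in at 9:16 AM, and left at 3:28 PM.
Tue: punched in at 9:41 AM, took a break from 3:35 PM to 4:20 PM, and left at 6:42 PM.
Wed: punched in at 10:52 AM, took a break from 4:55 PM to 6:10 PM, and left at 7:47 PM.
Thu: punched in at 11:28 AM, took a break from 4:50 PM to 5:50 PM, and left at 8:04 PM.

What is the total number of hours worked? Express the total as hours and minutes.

Mon: 9:16 AM–3:28 PM = 6 h 12 min
Tue: 9:41 AM–6:42 PM = 9 h 1 min; less 45 min break → 8 h 16 min
Wed: 10:52 AM–7:47 PM = 8 h 55 min; less 75 min break → 7 h 40 min
Thu: 11:28 AM–8:04 PM = 8 h 36 min; less 60 min break → 7 h 36 min
Total: 6 h 12 min + 8 h 16 min + 7 h 40 min + 7 h 36 min = 29 h 44 min.

29 h 44 min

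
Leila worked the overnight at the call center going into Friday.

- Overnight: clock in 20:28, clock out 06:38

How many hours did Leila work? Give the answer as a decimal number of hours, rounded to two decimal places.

Overnight: 20:28 → midnight = 3 h 32 min; midnight → 06:38 = 6 h 38 min; span 10 h 10 min

10.17 hours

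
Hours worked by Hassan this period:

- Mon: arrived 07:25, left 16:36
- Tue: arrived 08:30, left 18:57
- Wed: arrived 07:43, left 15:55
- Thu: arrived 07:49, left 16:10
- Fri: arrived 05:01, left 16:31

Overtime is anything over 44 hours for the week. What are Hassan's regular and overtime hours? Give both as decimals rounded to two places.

Regular 44.00 hours, overtime 3.68 hours

Mon: 07:25–16:36 = 9 h 11 min
Tue: 08:30–18:57 = 10 h 27 min
Wed: 07:43–15:55 = 8 h 12 min
Thu: 07:49–16:10 = 8 h 21 min
Fri: 05:01–16:31 = 11 h 30 min
Total worked: 47 h 41 min = 47.68 h.
Threshold 44 h → overtime 3 h 41 min, regular 44 h 0 min.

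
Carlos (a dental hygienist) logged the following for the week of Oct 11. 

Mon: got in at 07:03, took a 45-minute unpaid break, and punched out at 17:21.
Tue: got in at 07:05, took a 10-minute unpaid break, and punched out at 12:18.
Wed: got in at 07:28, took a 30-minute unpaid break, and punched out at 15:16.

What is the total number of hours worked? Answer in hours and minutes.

Mon: 07:03–17:21 = 10 h 18 min; less 45 min break → 9 h 33 min
Tue: 07:05–12:18 = 5 h 13 min; less 10 min break → 5 h 3 min
Wed: 07:28–15:16 = 7 h 48 min; less 30 min break → 7 h 18 min
Total: 9 h 33 min + 5 h 3 min + 7 h 18 min = 21 h 54 min.

21 h 54 min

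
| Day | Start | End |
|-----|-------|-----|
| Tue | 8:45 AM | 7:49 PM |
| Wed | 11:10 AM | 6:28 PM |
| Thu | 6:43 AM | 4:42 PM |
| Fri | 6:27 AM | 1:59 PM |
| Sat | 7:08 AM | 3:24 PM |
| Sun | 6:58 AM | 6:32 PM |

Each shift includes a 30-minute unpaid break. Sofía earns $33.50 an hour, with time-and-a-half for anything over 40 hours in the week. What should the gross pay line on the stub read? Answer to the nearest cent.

$1979.01

Tue: 8:45 AM–7:49 PM = 11 h 4 min; less 30 min break → 10 h 34 min
Wed: 11:10 AM–6:28 PM = 7 h 18 min; less 30 min break → 6 h 48 min
Thu: 6:43 AM–4:42 PM = 9 h 59 min; less 30 min break → 9 h 29 min
Fri: 6:27 AM–1:59 PM = 7 h 32 min; less 30 min break → 7 h 2 min
Sat: 7:08 AM–3:24 PM = 8 h 16 min; less 30 min break → 7 h 46 min
Sun: 6:58 AM–6:32 PM = 11 h 34 min; less 30 min break → 11 h 4 min
Total worked: 52 h 43 min = 3163 min.
Regular 40 h 0 min = 2400 min at $33.50/h; overtime 12 h 43 min = 763 min at $50.25/h.
Pay = (2400 × $33.50 + 763 × $50.25) ÷ 60 = $1979.01.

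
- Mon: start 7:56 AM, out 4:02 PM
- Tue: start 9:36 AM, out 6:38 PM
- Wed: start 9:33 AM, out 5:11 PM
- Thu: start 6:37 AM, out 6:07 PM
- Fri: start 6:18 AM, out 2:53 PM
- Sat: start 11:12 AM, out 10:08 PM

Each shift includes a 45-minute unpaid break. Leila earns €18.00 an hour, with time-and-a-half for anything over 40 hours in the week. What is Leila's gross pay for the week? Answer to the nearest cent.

€1024.65

Mon: 7:56 AM–4:02 PM = 8 h 6 min; less 45 min break → 7 h 21 min
Tue: 9:36 AM–6:38 PM = 9 h 2 min; less 45 min break → 8 h 17 min
Wed: 9:33 AM–5:11 PM = 7 h 38 min; less 45 min break → 6 h 53 min
Thu: 6:37 AM–6:07 PM = 11 h 30 min; less 45 min break → 10 h 45 min
Fri: 6:18 AM–2:53 PM = 8 h 35 min; less 45 min break → 7 h 50 min
Sat: 11:12 AM–10:08 PM = 10 h 56 min; less 45 min break → 10 h 11 min
Total worked: 51 h 17 min = 3077 min.
Regular 40 h 0 min = 2400 min at €18.00/h; overtime 11 h 17 min = 677 min at €27.00/h.
Pay = (2400 × €18.00 + 677 × €27.00) ÷ 60 = €1024.65.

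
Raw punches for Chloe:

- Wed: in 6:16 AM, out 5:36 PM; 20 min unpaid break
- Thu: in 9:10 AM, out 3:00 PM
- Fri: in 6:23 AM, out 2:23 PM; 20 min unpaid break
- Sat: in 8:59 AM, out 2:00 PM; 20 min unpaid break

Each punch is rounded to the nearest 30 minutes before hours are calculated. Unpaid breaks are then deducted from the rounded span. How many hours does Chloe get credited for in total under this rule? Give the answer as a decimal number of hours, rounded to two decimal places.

29.00 hours

Wed: in 6:16 AM→6:30 AM, out 5:36 PM→5:30 PM; 11 h 0 min − 20 min = 10 h 40 min
Thu: in 9:10 AM→9:00 AM, out 3:00 PM→3:00 PM; 6 h 0 min
Fri: in 6:23 AM→6:30 AM, out 2:23 PM→2:30 PM; 8 h 0 min − 20 min = 7 h 40 min
Sat: in 8:59 AM→9:00 AM, out 2:00 PM→2:00 PM; 5 h 0 min − 20 min = 4 h 40 min
Total credited: 29 h 0 min.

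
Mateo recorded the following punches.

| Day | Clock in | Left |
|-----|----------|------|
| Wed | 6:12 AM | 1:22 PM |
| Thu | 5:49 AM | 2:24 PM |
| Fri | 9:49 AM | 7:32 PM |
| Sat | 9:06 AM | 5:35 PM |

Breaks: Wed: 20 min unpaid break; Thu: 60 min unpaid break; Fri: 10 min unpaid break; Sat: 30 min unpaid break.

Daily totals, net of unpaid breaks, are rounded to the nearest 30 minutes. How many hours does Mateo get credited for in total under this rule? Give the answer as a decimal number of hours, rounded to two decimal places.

Wed: 6:12 AM–1:22 PM = 7 h 10 min − 20 min = 6 h 50 min → rounds to 7 h 0 min
Thu: 5:49 AM–2:24 PM = 8 h 35 min − 60 min = 7 h 35 min → rounds to 7 h 30 min
Fri: 9:49 AM–7:32 PM = 9 h 43 min − 10 min = 9 h 33 min → rounds to 9 h 30 min
Sat: 9:06 AM–5:35 PM = 8 h 29 min − 30 min = 7 h 59 min → rounds to 8 h 0 min
Total credited: 32 h 0 min.

32.00 hours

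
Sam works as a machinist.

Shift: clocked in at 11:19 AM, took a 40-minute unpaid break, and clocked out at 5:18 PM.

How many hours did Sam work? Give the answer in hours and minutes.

5 h 19 min

Shift: 11:19 AM–5:18 PM = 5 h 59 min; less 40 min break → 5 h 19 min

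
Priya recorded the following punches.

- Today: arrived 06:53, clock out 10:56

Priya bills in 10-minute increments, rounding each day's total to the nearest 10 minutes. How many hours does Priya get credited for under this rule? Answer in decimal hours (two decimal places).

Today: 06:53–10:56 = 4 h 3 min → rounds to 4 h 0 min

4.00 hours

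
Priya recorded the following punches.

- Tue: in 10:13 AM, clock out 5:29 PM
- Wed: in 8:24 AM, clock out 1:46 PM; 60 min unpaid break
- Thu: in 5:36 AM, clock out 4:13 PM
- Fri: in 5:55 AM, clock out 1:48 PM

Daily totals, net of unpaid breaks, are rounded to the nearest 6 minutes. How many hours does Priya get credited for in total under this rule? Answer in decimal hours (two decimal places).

Tue: 10:13 AM–5:29 PM = 7 h 16 min → rounds to 7 h 18 min
Wed: 8:24 AM–1:46 PM = 5 h 22 min − 60 min = 4 h 22 min → rounds to 4 h 24 min
Thu: 5:36 AM–4:13 PM = 10 h 37 min → rounds to 10 h 36 min
Fri: 5:55 AM–1:48 PM = 7 h 53 min → rounds to 7 h 54 min
Total credited: 30 h 12 min.

30.20 hours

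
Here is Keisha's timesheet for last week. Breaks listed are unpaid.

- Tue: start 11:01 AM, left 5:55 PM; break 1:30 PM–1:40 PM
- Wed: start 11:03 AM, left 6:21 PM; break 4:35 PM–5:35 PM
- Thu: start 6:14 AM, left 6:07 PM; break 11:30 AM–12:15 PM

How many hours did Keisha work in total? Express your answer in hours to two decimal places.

Tue: 11:01 AM–5:55 PM = 6 h 54 min; less 10 min break → 6 h 44 min
Wed: 11:03 AM–6:21 PM = 7 h 18 min; less 60 min break → 6 h 18 min
Thu: 6:14 AM–6:07 PM = 11 h 53 min; less 45 min break → 11 h 8 min
Total: 6 h 44 min + 6 h 18 min + 11 h 8 min = 24 h 10 min.

24.17 hours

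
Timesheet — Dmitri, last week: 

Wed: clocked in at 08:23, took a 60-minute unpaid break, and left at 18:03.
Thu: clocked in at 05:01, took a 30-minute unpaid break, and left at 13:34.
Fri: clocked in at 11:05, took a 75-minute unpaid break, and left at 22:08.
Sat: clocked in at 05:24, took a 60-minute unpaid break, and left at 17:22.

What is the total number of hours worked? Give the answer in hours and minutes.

37 h 29 min

Wed: 08:23–18:03 = 9 h 40 min; less 60 min break → 8 h 40 min
Thu: 05:01–13:34 = 8 h 33 min; less 30 min break → 8 h 3 min
Fri: 11:05–22:08 = 11 h 3 min; less 75 min break → 9 h 48 min
Sat: 05:24–17:22 = 11 h 58 min; less 60 min break → 10 h 58 min
Total: 8 h 40 min + 8 h 3 min + 9 h 48 min + 10 h 58 min = 37 h 29 min.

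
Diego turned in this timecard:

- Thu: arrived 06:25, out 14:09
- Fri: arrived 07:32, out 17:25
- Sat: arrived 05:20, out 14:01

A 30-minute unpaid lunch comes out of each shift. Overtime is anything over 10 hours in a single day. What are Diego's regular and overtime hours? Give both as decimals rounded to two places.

Regular 24.80 hours, overtime 0.00 hours

Thu: 06:25–14:09 = 7 h 44 min; less 30 min break → 7 h 14 min
Fri: 07:32–17:25 = 9 h 53 min; less 30 min break → 9 h 23 min
Sat: 05:20–14:01 = 8 h 41 min; less 30 min break → 8 h 11 min
Thu reg 7 h 14 min / OT 0 h 0 min; Fri reg 9 h 23 min / OT 0 h 0 min; Sat reg 8 h 11 min / OT 0 h 0 min.
Totals: regular 24 h 48 min, overtime 0 h 0 min.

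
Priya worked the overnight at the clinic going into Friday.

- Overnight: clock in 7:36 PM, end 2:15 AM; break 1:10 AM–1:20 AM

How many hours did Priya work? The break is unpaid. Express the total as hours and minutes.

6 h 29 min

Overnight: 7:36 PM → midnight = 4 h 24 min; midnight → 2:15 AM = 2 h 15 min; span 6 h 39 min; less 10 min break → 6 h 29 min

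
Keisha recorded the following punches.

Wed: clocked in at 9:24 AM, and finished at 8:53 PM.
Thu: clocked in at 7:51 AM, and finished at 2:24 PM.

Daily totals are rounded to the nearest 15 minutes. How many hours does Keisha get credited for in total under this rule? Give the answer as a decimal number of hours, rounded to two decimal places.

18.00 hours

Wed: 9:24 AM–8:53 PM = 11 h 29 min → rounds to 11 h 30 min
Thu: 7:51 AM–2:24 PM = 6 h 33 min → rounds to 6 h 30 min
Total credited: 18 h 0 min.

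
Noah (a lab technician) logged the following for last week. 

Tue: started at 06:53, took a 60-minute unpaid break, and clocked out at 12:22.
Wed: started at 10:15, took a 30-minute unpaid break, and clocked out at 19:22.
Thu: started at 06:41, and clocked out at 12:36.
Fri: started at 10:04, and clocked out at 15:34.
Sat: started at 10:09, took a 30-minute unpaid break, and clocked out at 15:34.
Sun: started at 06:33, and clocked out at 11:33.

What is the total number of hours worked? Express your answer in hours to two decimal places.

34.43 hours

Tue: 06:53–12:22 = 5 h 29 min; less 60 min break → 4 h 29 min
Wed: 10:15–19:22 = 9 h 7 min; less 30 min break → 8 h 37 min
Thu: 06:41–12:36 = 5 h 55 min
Fri: 10:04–15:34 = 5 h 30 min
Sat: 10:09–15:34 = 5 h 25 min; less 30 min break → 4 h 55 min
Sun: 06:33–11:33 = 5 h 0 min
Total: 4 h 29 min + 8 h 37 min + 5 h 55 min + 5 h 30 min + 4 h 55 min + 5 h 0 min = 34 h 26 min.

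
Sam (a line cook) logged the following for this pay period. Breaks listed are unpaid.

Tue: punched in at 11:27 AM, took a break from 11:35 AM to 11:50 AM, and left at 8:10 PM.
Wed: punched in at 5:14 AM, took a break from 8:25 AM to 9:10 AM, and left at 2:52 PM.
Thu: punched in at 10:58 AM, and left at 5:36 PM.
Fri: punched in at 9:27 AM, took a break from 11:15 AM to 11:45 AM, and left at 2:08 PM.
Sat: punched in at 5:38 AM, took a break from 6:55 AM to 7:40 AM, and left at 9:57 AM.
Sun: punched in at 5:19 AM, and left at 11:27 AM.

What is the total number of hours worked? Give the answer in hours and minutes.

Tue: 11:27 AM–8:10 PM = 8 h 43 min; less 15 min break → 8 h 28 min
Wed: 5:14 AM–2:52 PM = 9 h 38 min; less 45 min break → 8 h 53 min
Thu: 10:58 AM–5:36 PM = 6 h 38 min
Fri: 9:27 AM–2:08 PM = 4 h 41 min; less 30 min break → 4 h 11 min
Sat: 5:38 AM–9:57 AM = 4 h 19 min; less 45 min break → 3 h 34 min
Sun: 5:19 AM–11:27 AM = 6 h 8 min
Total: 8 h 28 min + 8 h 53 min + 6 h 38 min + 4 h 11 min + 3 h 34 min + 6 h 8 min = 37 h 52 min.

37 h 52 min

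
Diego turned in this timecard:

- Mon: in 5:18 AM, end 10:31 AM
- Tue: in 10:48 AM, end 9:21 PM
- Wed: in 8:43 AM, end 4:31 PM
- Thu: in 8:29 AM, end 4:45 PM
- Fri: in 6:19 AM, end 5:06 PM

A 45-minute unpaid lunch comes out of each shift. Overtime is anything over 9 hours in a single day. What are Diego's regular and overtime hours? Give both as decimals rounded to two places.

Regular 37.03 hours, overtime 1.83 hours

Mon: 5:18 AM–10:31 AM = 5 h 13 min; less 45 min break → 4 h 28 min
Tue: 10:48 AM–9:21 PM = 10 h 33 min; less 45 min break → 9 h 48 min
Wed: 8:43 AM–4:31 PM = 7 h 48 min; less 45 min break → 7 h 3 min
Thu: 8:29 AM–4:45 PM = 8 h 16 min; less 45 min break → 7 h 31 min
Fri: 6:19 AM–5:06 PM = 10 h 47 min; less 45 min break → 10 h 2 min
Mon reg 4 h 28 min / OT 0 h 0 min; Tue reg 9 h 0 min / OT 0 h 48 min; Wed reg 7 h 3 min / OT 0 h 0 min; Thu reg 7 h 31 min / OT 0 h 0 min; Fri reg 9 h 0 min / OT 1 h 2 min.
Totals: regular 37 h 2 min, overtime 1 h 50 min.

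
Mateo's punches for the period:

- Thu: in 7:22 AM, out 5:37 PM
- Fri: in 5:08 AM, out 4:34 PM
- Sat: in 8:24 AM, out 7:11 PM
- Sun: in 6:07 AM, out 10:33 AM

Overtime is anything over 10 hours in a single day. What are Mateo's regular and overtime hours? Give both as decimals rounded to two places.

Regular 34.43 hours, overtime 2.47 hours

Thu: 7:22 AM–5:37 PM = 10 h 15 min
Fri: 5:08 AM–4:34 PM = 11 h 26 min
Sat: 8:24 AM–7:11 PM = 10 h 47 min
Sun: 6:07 AM–10:33 AM = 4 h 26 min
Thu reg 10 h 0 min / OT 0 h 15 min; Fri reg 10 h 0 min / OT 1 h 26 min; Sat reg 10 h 0 min / OT 0 h 47 min; Sun reg 4 h 26 min / OT 0 h 0 min.
Totals: regular 34 h 26 min, overtime 2 h 28 min.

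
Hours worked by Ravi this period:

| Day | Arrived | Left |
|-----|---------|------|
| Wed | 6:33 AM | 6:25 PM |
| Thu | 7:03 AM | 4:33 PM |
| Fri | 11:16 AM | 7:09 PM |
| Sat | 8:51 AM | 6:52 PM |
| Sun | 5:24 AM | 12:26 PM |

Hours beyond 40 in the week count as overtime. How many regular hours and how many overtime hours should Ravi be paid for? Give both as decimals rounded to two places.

Wed: 6:33 AM–6:25 PM = 11 h 52 min
Thu: 7:03 AM–4:33 PM = 9 h 30 min
Fri: 11:16 AM–7:09 PM = 7 h 53 min
Sat: 8:51 AM–6:52 PM = 10 h 1 min
Sun: 5:24 AM–12:26 PM = 7 h 2 min
Total worked: 46 h 18 min = 46.30 h.
Threshold 40 h → overtime 6 h 18 min, regular 40 h 0 min.

Regular 40.00 hours, overtime 6.30 hours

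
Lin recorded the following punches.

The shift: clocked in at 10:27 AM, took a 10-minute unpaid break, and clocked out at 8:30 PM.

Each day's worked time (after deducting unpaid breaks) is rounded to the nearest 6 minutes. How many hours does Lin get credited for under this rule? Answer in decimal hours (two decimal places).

9.90 hours

The shift: 10:27 AM–8:30 PM = 10 h 3 min − 10 min = 9 h 53 min → rounds to 9 h 54 min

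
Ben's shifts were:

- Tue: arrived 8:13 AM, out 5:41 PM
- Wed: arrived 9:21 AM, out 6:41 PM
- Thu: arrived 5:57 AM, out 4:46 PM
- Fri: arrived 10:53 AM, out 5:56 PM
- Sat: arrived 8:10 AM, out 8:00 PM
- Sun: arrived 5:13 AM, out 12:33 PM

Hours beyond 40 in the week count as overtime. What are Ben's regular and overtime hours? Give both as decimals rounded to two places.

Tue: 8:13 AM–5:41 PM = 9 h 28 min
Wed: 9:21 AM–6:41 PM = 9 h 20 min
Thu: 5:57 AM–4:46 PM = 10 h 49 min
Fri: 10:53 AM–5:56 PM = 7 h 3 min
Sat: 8:10 AM–8:00 PM = 11 h 50 min
Sun: 5:13 AM–12:33 PM = 7 h 20 min
Total worked: 55 h 50 min = 55.83 h.
Threshold 40 h → overtime 15 h 50 min, regular 40 h 0 min.

Regular 40.00 hours, overtime 15.83 hours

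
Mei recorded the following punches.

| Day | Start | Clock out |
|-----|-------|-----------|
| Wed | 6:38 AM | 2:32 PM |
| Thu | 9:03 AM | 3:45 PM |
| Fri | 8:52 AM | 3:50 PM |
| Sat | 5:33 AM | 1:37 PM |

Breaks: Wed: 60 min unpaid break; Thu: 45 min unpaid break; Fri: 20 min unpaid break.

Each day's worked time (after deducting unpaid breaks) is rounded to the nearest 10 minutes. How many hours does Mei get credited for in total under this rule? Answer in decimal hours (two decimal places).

27.50 hours

Wed: 6:38 AM–2:32 PM = 7 h 54 min − 60 min = 6 h 54 min → rounds to 6 h 50 min
Thu: 9:03 AM–3:45 PM = 6 h 42 min − 45 min = 5 h 57 min → rounds to 6 h 0 min
Fri: 8:52 AM–3:50 PM = 6 h 58 min − 20 min = 6 h 38 min → rounds to 6 h 40 min
Sat: 5:33 AM–1:37 PM = 8 h 4 min → rounds to 8 h 0 min
Total credited: 27 h 30 min.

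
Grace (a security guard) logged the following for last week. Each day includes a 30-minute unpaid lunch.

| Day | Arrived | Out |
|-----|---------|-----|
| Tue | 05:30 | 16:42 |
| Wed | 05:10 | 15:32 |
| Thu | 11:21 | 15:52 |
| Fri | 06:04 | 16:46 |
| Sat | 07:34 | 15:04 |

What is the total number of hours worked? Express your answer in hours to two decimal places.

Tue: 05:30–16:42 = 11 h 12 min; less 30 min break → 10 h 42 min
Wed: 05:10–15:32 = 10 h 22 min; less 30 min break → 9 h 52 min
Thu: 11:21–15:52 = 4 h 31 min; less 30 min break → 4 h 1 min
Fri: 06:04–16:46 = 10 h 42 min; less 30 min break → 10 h 12 min
Sat: 07:34–15:04 = 7 h 30 min; less 30 min break → 7 h 0 min
Total: 10 h 42 min + 9 h 52 min + 4 h 1 min + 10 h 12 min + 7 h 0 min = 41 h 47 min.

41.78 hours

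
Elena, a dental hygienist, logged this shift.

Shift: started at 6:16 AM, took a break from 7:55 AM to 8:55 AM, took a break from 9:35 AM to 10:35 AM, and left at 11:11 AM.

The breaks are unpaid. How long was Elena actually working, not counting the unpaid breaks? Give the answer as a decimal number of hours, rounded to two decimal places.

2.92 hours

Shift: 6:16 AM–11:11 AM = 4 h 55 min; less 120 min break → 2 h 55 min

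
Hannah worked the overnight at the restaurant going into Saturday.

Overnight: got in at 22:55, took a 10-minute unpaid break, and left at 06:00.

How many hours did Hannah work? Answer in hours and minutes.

6 h 55 min

Overnight: 22:55 → midnight = 1 h 5 min; midnight → 06:00 = 6 h 0 min; span 7 h 5 min; less 10 min break → 6 h 55 min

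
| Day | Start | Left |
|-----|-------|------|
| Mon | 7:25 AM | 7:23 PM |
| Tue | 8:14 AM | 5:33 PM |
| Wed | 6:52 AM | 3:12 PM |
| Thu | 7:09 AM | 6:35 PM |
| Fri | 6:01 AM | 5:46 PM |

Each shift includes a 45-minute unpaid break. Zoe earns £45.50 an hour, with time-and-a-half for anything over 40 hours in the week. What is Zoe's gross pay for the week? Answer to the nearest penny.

Mon: 7:25 AM–7:23 PM = 11 h 58 min; less 45 min break → 11 h 13 min
Tue: 8:14 AM–5:33 PM = 9 h 19 min; less 45 min break → 8 h 34 min
Wed: 6:52 AM–3:12 PM = 8 h 20 min; less 45 min break → 7 h 35 min
Thu: 7:09 AM–6:35 PM = 11 h 26 min; less 45 min break → 10 h 41 min
Fri: 6:01 AM–5:46 PM = 11 h 45 min; less 45 min break → 11 h 0 min
Total worked: 49 h 3 min = 2943 min.
Regular 40 h 0 min = 2400 min at £45.50/h; overtime 9 h 3 min = 543 min at £68.25/h.
Pay = (2400 × £45.50 + 543 × £68.25) ÷ 60 = £2437.66.

£2437.66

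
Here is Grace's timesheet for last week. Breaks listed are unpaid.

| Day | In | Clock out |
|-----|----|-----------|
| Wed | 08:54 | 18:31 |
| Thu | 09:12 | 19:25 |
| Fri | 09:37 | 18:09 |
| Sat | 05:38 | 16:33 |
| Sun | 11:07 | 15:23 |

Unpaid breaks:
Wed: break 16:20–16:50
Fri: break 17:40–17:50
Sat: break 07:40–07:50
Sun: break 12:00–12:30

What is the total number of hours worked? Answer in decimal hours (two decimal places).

42.22 hours

Wed: 08:54–18:31 = 9 h 37 min; less 30 min break → 9 h 7 min
Thu: 09:12–19:25 = 10 h 13 min
Fri: 09:37–18:09 = 8 h 32 min; less 10 min break → 8 h 22 min
Sat: 05:38–16:33 = 10 h 55 min; less 10 min break → 10 h 45 min
Sun: 11:07–15:23 = 4 h 16 min; less 30 min break → 3 h 46 min
Total: 9 h 7 min + 10 h 13 min + 8 h 22 min + 10 h 45 min + 3 h 46 min = 42 h 13 min.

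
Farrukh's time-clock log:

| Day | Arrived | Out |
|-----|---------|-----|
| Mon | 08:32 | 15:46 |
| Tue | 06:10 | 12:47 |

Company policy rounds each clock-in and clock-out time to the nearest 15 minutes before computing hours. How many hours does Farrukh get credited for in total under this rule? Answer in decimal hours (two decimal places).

13.75 hours

Mon: in 08:32→08:30, out 15:46→15:45; 7 h 15 min
Tue: in 06:10→06:15, out 12:47→12:45; 6 h 30 min
Total credited: 13 h 45 min.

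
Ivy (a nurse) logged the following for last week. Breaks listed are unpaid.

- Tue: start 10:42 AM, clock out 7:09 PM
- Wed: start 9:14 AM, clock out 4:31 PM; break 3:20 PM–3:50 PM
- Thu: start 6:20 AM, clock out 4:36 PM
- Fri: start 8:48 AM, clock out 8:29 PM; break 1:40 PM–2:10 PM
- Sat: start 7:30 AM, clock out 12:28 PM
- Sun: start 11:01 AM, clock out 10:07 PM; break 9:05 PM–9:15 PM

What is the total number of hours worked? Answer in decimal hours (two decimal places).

Tue: 10:42 AM–7:09 PM = 8 h 27 min
Wed: 9:14 AM–4:31 PM = 7 h 17 min; less 30 min break → 6 h 47 min
Thu: 6:20 AM–4:36 PM = 10 h 16 min
Fri: 8:48 AM–8:29 PM = 11 h 41 min; less 30 min break → 11 h 11 min
Sat: 7:30 AM–12:28 PM = 4 h 58 min
Sun: 11:01 AM–10:07 PM = 11 h 6 min; less 10 min break → 10 h 56 min
Total: 8 h 27 min + 6 h 47 min + 10 h 16 min + 11 h 11 min + 4 h 58 min + 10 h 56 min = 52 h 35 min.

52.58 hours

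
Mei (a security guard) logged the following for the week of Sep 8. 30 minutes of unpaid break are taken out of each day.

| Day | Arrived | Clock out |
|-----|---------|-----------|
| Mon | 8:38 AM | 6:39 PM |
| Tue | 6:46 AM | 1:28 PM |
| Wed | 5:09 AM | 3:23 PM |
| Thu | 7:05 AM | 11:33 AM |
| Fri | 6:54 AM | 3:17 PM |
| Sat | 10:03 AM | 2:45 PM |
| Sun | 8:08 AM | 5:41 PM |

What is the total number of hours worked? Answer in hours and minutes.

Mon: 8:38 AM–6:39 PM = 10 h 1 min; less 30 min break → 9 h 31 min
Tue: 6:46 AM–1:28 PM = 6 h 42 min; less 30 min break → 6 h 12 min
Wed: 5:09 AM–3:23 PM = 10 h 14 min; less 30 min break → 9 h 44 min
Thu: 7:05 AM–11:33 AM = 4 h 28 min; less 30 min break → 3 h 58 min
Fri: 6:54 AM–3:17 PM = 8 h 23 min; less 30 min break → 7 h 53 min
Sat: 10:03 AM–2:45 PM = 4 h 42 min; less 30 min break → 4 h 12 min
Sun: 8:08 AM–5:41 PM = 9 h 33 min; less 30 min break → 9 h 3 min
Total: 9 h 31 min + 6 h 12 min + 9 h 44 min + 3 h 58 min + 7 h 53 min + 4 h 12 min + 9 h 3 min = 50 h 33 min.

50 h 33 min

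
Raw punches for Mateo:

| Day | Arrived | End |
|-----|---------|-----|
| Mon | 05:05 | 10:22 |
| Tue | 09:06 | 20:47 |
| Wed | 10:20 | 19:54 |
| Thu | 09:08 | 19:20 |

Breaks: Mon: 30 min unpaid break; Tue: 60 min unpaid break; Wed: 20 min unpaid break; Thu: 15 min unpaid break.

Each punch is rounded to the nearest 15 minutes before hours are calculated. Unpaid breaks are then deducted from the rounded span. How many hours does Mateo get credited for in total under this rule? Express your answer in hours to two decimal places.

34.67 hours

Mon: in 05:05→05:00, out 10:22→10:15; 5 h 15 min − 30 min = 4 h 45 min
Tue: in 09:06→09:00, out 20:47→20:45; 11 h 45 min − 60 min = 10 h 45 min
Wed: in 10:20→10:15, out 19:54→20:00; 9 h 45 min − 20 min = 9 h 25 min
Thu: in 09:08→09:15, out 19:20→19:15; 10 h 0 min − 15 min = 9 h 45 min
Total credited: 34 h 40 min.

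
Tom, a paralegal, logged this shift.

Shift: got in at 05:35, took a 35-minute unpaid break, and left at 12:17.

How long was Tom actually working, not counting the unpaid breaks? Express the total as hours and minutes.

Shift: 05:35–12:17 = 6 h 42 min; less 35 min break → 6 h 7 min

6 h 7 min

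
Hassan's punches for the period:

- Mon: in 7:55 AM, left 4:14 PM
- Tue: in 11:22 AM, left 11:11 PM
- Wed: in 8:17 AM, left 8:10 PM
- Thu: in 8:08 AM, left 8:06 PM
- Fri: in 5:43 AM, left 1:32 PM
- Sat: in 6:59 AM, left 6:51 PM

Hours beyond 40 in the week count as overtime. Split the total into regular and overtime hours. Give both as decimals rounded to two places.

Regular 40.00 hours, overtime 23.67 hours

Mon: 7:55 AM–4:14 PM = 8 h 19 min
Tue: 11:22 AM–11:11 PM = 11 h 49 min
Wed: 8:17 AM–8:10 PM = 11 h 53 min
Thu: 8:08 AM–8:06 PM = 11 h 58 min
Fri: 5:43 AM–1:32 PM = 7 h 49 min
Sat: 6:59 AM–6:51 PM = 11 h 52 min
Total worked: 63 h 40 min = 63.67 h.
Threshold 40 h → overtime 23 h 40 min, regular 40 h 0 min.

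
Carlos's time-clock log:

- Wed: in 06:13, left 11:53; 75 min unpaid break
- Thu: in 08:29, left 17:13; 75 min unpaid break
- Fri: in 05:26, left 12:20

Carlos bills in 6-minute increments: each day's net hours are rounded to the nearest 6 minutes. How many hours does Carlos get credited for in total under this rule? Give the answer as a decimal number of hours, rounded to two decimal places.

Wed: 06:13–11:53 = 5 h 40 min − 75 min = 4 h 25 min → rounds to 4 h 24 min
Thu: 08:29–17:13 = 8 h 44 min − 75 min = 7 h 29 min → rounds to 7 h 30 min
Fri: 05:26–12:20 = 6 h 54 min → rounds to 6 h 54 min
Total credited: 18 h 48 min.

18.80 hours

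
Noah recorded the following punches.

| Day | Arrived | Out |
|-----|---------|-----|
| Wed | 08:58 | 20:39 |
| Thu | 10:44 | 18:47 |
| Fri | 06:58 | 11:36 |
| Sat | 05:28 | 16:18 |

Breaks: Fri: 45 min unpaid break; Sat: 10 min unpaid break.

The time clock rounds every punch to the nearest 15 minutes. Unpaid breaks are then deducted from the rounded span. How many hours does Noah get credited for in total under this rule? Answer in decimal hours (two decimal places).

34.08 hours

Wed: in 08:58→09:00, out 20:39→20:45; 11 h 45 min
Thu: in 10:44→10:45, out 18:47→18:45; 8 h 0 min
Fri: in 06:58→07:00, out 11:36→11:30; 4 h 30 min − 45 min = 3 h 45 min
Sat: in 05:28→05:30, out 16:18→16:15; 10 h 45 min − 10 min = 10 h 35 min
Total credited: 34 h 5 min.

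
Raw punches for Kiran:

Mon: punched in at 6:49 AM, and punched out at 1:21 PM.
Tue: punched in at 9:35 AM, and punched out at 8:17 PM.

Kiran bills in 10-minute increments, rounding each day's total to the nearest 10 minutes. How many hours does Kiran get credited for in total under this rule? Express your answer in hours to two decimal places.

17.17 hours

Mon: 6:49 AM–1:21 PM = 6 h 32 min → rounds to 6 h 30 min
Tue: 9:35 AM–8:17 PM = 10 h 42 min → rounds to 10 h 40 min
Total credited: 17 h 10 min.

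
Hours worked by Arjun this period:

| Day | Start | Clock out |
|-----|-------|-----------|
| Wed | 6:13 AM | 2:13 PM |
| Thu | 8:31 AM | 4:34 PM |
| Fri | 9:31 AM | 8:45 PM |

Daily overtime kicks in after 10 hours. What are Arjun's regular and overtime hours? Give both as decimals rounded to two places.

Regular 26.05 hours, overtime 1.23 hours

Wed: 6:13 AM–2:13 PM = 8 h 0 min
Thu: 8:31 AM–4:34 PM = 8 h 3 min
Fri: 9:31 AM–8:45 PM = 11 h 14 min
Wed reg 8 h 0 min / OT 0 h 0 min; Thu reg 8 h 3 min / OT 0 h 0 min; Fri reg 10 h 0 min / OT 1 h 14 min.
Totals: regular 26 h 3 min, overtime 1 h 14 min.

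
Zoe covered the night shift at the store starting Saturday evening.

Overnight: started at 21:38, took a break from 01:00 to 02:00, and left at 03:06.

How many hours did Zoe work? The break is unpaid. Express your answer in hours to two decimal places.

Overnight: 21:38 → midnight = 2 h 22 min; midnight → 03:06 = 3 h 6 min; span 5 h 28 min; less 60 min break → 4 h 28 min

4.47 hours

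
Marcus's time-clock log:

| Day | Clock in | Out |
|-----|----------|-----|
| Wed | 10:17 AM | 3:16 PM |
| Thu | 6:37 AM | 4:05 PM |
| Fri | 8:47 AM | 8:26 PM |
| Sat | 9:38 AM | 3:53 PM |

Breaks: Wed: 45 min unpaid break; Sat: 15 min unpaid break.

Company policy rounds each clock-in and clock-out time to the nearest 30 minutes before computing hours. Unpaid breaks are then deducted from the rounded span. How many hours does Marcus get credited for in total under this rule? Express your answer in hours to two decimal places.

31.50 hours

Wed: in 10:17 AM→10:30 AM, out 3:16 PM→3:30 PM; 5 h 0 min − 45 min = 4 h 15 min
Thu: in 6:37 AM→6:30 AM, out 4:05 PM→4:00 PM; 9 h 30 min
Fri: in 8:47 AM→9:00 AM, out 8:26 PM→8:30 PM; 11 h 30 min
Sat: in 9:38 AM→9:30 AM, out 3:53 PM→4:00 PM; 6 h 30 min − 15 min = 6 h 15 min
Total credited: 31 h 30 min.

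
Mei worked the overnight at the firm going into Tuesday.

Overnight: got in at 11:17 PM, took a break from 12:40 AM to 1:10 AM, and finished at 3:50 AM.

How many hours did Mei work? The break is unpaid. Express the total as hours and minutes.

4 h 3 min

Overnight: 11:17 PM → midnight = 0 h 43 min; midnight → 3:50 AM = 3 h 50 min; span 4 h 33 min; less 30 min break → 4 h 3 min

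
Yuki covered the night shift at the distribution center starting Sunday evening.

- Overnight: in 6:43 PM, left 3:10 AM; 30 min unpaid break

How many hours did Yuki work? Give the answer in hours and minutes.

Overnight: 6:43 PM → midnight = 5 h 17 min; midnight → 3:10 AM = 3 h 10 min; span 8 h 27 min; less 30 min break → 7 h 57 min

7 h 57 min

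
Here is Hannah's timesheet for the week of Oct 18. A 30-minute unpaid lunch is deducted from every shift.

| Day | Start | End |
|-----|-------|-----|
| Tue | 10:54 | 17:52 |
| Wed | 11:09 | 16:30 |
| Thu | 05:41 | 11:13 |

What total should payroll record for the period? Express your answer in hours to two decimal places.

16.35 hours

Tue: 10:54–17:52 = 6 h 58 min; less 30 min break → 6 h 28 min
Wed: 11:09–16:30 = 5 h 21 min; less 30 min break → 4 h 51 min
Thu: 05:41–11:13 = 5 h 32 min; less 30 min break → 5 h 2 min
Total: 6 h 28 min + 4 h 51 min + 5 h 2 min = 16 h 21 min.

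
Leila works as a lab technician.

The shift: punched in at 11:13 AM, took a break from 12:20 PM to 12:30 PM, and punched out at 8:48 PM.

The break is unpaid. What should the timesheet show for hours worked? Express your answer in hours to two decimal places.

9.42 hours

The shift: 11:13 AM–8:48 PM = 9 h 35 min; less 10 min break → 9 h 25 min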